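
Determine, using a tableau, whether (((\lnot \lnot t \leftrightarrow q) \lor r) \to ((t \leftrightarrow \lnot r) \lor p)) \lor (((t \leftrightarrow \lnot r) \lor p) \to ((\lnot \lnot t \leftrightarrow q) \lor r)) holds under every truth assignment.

Assume the negation and expand:
Initial set: {F ((((\lnot \lnot t \leftrightarrow q) \lor r) \to ((t \leftrightarrow \lnot r) \lor p)) \lor (((t \leftrightarrow \lnot r) \lor p) \to ((\lnot \lnot t \leftrightarrow q) \lor r)))}.
F ((((\lnot \lnot t \leftrightarrow q) \lor r) \to ((t \leftrightarrow \lnot r) \lor p)) \lor (((t \leftrightarrow \lnot r) \lor p) \to ((\lnot \lnot t \leftrightarrow q) \lor r))): α-rule — add F (((\lnot \lnot t \leftrightarrow q) \lor r) \to ((t \leftrightarrow \lnot r) \lor p)), F (((t \leftrightarrow \lnot r) \lor p) \to ((\lnot \lnot t \leftrightarrow q) \lor r)).
F (((\lnot \lnot t \leftrightarrow q) \lor r) \to ((t \leftrightarrow \lnot r) \lor p)): α-rule — add T ((\lnot \lnot t \leftrightarrow q) \lor r), F ((t \leftrightarrow \lnot r) \lor p).
F (((t \leftrightarrow \lnot r) \lor p) \to ((\lnot \lnot t \leftrightarrow q) \lor r)): α-rule — add T ((t \leftrightarrow \lnot r) \lor p), F ((\lnot \lnot t \leftrightarrow q) \lor r).
F ((t \leftrightarrow \lnot r) \lor p): α-rule — add F (t \leftrightarrow \lnot r), F p.
F ((\lnot \lnot t \leftrightarrow q) \lor r): α-rule — add F (\lnot \lnot t \leftrightarrow q), F r.
T ((\lnot \lnot t \leftrightarrow q) \lor r): β-rule — branch into T (\lnot \lnot t \leftrightarrow q)  //  T r.
  branch 1 (add T (\lnot \lnot t \leftrightarrow q)):
    T ((t \leftrightarrow \lnot r) \lor p): β-rule — branch into T (t \leftrightarrow \lnot r)  //  T p.
      branch 1.1 (add T (t \leftrightarrow \lnot r)):
        F (t \leftrightarrow \lnot r): β-rule — branch into T t, F \lnot r  //  F t, T \lnot r.
          branch 1.1.1 (add T t, F \lnot r):
            × closes — contains both r and \lnot r.
          branch 1.1.2 (add F t, T \lnot r):
            F (\lnot \lnot t \leftrightarrow q): β-rule — branch into T \lnot \lnot t, F q  //  F \lnot \lnot t, T q.
              branch 1.1.2.1 (add T \lnot \lnot t, F q):
                T \lnot \lnot t: drop double negation, giving T t.
                × closes — contains both t and \lnot t.
              branch 1.1.2.2 (add F \lnot \lnot t, T q):
                F \lnot \lnot t: drop double negation, giving F t.
                T (\lnot \lnot t \leftrightarrow q): β-rule — branch into T \lnot \lnot t, T q  //  F \lnot \lnot t, F q.
                  branch 1.1.2.2.1 (add T \lnot \lnot t, T q):
                    T \lnot \lnot t: drop double negation, giving T t.
                    × closes — contains both t and \lnot t.
                  branch 1.1.2.2.2 (add F \lnot \lnot t, F q):
                    × closes — contains both q and \lnot q.
      branch 1.2 (add T p):
        × closes — contains both p and \lnot p.
  branch 2 (add T r):
    × closes — contains both r and \lnot r.
All 6 branches close.
Every branch closed, so the negation is unsatisfiable and the formula is valid.

Valid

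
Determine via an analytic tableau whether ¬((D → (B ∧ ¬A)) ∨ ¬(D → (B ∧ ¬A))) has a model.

Initial set: {¬((D → (B ∧ ¬A)) ∨ ¬(D → (B ∧ ¬A)))}.
¬((D → (B ∧ ¬A)) ∨ ¬(D → (B ∧ ¬A))): α-rule — add ¬(D → (B ∧ ¬A)), ¬¬(D → (B ∧ ¬A)).
¬(D → (B ∧ ¬A)): α-rule — add D, ¬(B ∧ ¬A).
¬¬(D → (B ∧ ¬A)): β-rule — branch into ¬D  //  (B ∧ ¬A).
  branch 1 (add ¬D):
    × closes — contains both D and ¬D.
  branch 2 (add (B ∧ ¬A)):
    (B ∧ ¬A): α-rule — add B, ¬A.
    ¬(B ∧ ¬A): β-rule — branch into ¬B  //  ¬¬A.
      branch 2.1 (add ¬B):
        × closes — contains both B and ¬B.
      branch 2.2 (add ¬¬A):
        × closes — contains both A and ¬A.
All 3 branches close.
Every branch closed; the formula is unsatisfiable.

Unsatisfiable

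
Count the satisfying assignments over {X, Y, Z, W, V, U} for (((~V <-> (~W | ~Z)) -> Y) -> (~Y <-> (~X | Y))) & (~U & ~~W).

Initial set: {T ((((~V <-> (~W | ~Z)) -> Y) -> (~Y <-> (~X | Y))) & (~U & ~~W))}.
T ((((~V <-> (~W | ~Z)) -> Y) -> (~Y <-> (~X | Y))) & (~U & ~~W)): α-rule — add T (((~V <-> (~W | ~Z)) -> Y) -> (~Y <-> (~X | Y))), T (~U & ~~W).
T (~U & ~~W): α-rule — add T ~U, T ~~W.
T ~~W: drop double negation, giving T W.
T (((~V <-> (~W | ~Z)) -> Y) -> (~Y <-> (~X | Y))): β-rule — branch into F ((~V <-> (~W | ~Z)) -> Y)  //  T (~Y <-> (~X | Y)).
  branch 1 (add F ((~V <-> (~W | ~Z)) -> Y)):
    F ((~V <-> (~W | ~Z)) -> Y): α-rule — add T (~V <-> (~W | ~Z)), F Y.
    T (~V <-> (~W | ~Z)): β-rule — branch into T ~V, T (~W | ~Z)  //  F ~V, F (~W | ~Z).
      branch 1.1 (add T ~V, T (~W | ~Z)):
        T (~W | ~Z): β-rule — branch into T ~W  //  T ~Z.
          branch 1.1.1 (add T ~W):
            × closes — contains both W and ~W.
          branch 1.1.2 (add T ~Z):
            ○ open, literals {U=false, V=false, W=true, Y=false, Z=false}.
      branch 1.2 (add F ~V, F (~W | ~Z)):
        F (~W | ~Z): α-rule — add F ~W, F ~Z.
        ○ open, literals {U=false, V=true, W=true, Y=false, Z=true}.
  branch 2 (add T (~Y <-> (~X | Y))):
    T (~Y <-> (~X | Y)): β-rule — branch into T ~Y, T (~X | Y)  //  F ~Y, F (~X | Y).
      branch 2.1 (add T ~Y, T (~X | Y)):
        T (~X | Y): β-rule — branch into T ~X  //  T Y.
          branch 2.1.1 (add T ~X):
            ○ open, literals {U=false, W=true, X=false, Y=false}.
          branch 2.1.2 (add T Y):
            × closes — contains both Y and ~Y.
      branch 2.2 (add F ~Y, F (~X | Y)):
        F (~X | Y): α-rule — add F ~X, F Y.
        × closes — contains both Y and ~Y.
3 branches closed, 3 open.
Each open branch fixes some atoms; the unmentioned ones are free. Counting distinct full assignments: branch {U=false, V=false, W=true, Y=false, Z=false} (X) contributes 2 new; branch {U=false, V=true, W=true, Y=false, Z=true} (X) contributes 2 new; branch {U=false, W=true, X=false, Y=false} (Z, V) contributes 2 new. Total: 6.

6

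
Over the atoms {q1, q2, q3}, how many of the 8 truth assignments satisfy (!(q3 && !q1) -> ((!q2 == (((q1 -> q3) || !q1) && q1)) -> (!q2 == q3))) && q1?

4

Initial set: {((!(q3 && !q1) -> ((!q2 == (((q1 -> q3) || !q1) && q1)) -> (!q2 == q3))) && q1)}.
((!(q3 && !q1) -> ((!q2 == (((q1 -> q3) || !q1) && q1)) -> (!q2 == q3))) && q1): α-rule — add (!(q3 && !q1) -> ((!q2 == (((q1 -> q3) || !q1) && q1)) -> (!q2 == q3))), q1.
(!(q3 && !q1) -> ((!q2 == (((q1 -> q3) || !q1) && q1)) -> (!q2 == q3))): β-rule — branch into !!(q3 && !q1)  //  ((!q2 == (((q1 -> q3) || !q1) && q1)) -> (!q2 == q3)).
  branch 1 (add !!(q3 && !q1)):
    !!(q3 && !q1): α-rule — add q3, !q1.
    × closes — contains both q1 and !q1.
  branch 2 (add ((!q2 == (((q1 -> q3) || !q1) && q1)) -> (!q2 == q3))):
    ((!q2 == (((q1 -> q3) || !q1) && q1)) -> (!q2 == q3)): β-rule — branch into !(!q2 == (((q1 -> q3) || !q1) && q1))  //  (!q2 == q3).
      branch 2.1 (add !(!q2 == (((q1 -> q3) || !q1) && q1))):
        !(!q2 == (((q1 -> q3) || !q1) && q1)): β-rule — branch into !q2, !(((q1 -> q3) || !q1) && q1)  //  !!q2, (((q1 -> q3) || !q1) && q1).
          branch 2.1.1 (add !q2, !(((q1 -> q3) || !q1) && q1)):
            !(((q1 -> q3) || !q1) && q1): β-rule — branch into !((q1 -> q3) || !q1)  //  !q1.
              branch 2.1.1.1 (add !((q1 -> q3) || !q1)):
                !((q1 -> q3) || !q1): α-rule — add !(q1 -> q3), !!q1.
                !(q1 -> q3): α-rule — add q1, !q3.
                ○ open, literals {q1=T, q2=F, q3=F}.
              branch 2.1.1.2 (add !q1):
                × closes — contains both q1 and !q1.
          branch 2.1.2 (add !!q2, (((q1 -> q3) || !q1) && q1)):
            (((q1 -> q3) || !q1) && q1): α-rule — add ((q1 -> q3) || !q1), q1.
            ((q1 -> q3) || !q1): β-rule — branch into (q1 -> q3)  //  !q1.
              branch 2.1.2.1 (add (q1 -> q3)):
                (q1 -> q3): β-rule — branch into !q1  //  q3.
                  branch 2.1.2.1.1 (add !q1):
                    × closes — contains both q1 and !q1.
                  branch 2.1.2.1.2 (add q3):
                    ○ open, literals {q1=T, q2=T, q3=T}.
              branch 2.1.2.2 (add !q1):
                × closes — contains both q1 and !q1.
      branch 2.2 (add (!q2 == q3)):
        (!q2 == q3): β-rule — branch into !q2, q3  //  !!q2, !q3.
          branch 2.2.1 (add !q2, q3):
            ○ open, literals {q1=T, q2=F, q3=T}.
          branch 2.2.2 (add !!q2, !q3):
            ○ open, literals {q1=T, q2=T, q3=F}.
4 branches closed, 4 open.
Each open branch fixes some atoms; the unmentioned ones are free. Counting distinct full assignments: branch {q1=T, q2=F, q3=F} (none free) contributes 1 new; branch {q1=T, q2=T, q3=T} (none free) contributes 1 new; branch {q1=T, q2=F, q3=T} (none free) contributes 1 new; branch {q1=T, q2=T, q3=F} (none free) contributes 1 new. Total: 4.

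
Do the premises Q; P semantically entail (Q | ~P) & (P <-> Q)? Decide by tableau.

Yes

Initial set: {Q; P; ~((Q | ~P) & (P <-> Q))}.
~((Q | ~P) & (P <-> Q)): β-rule — branch into ~(Q | ~P)  //  ~(P <-> Q).
  branch 1 (add ~(Q | ~P)):
    ~(Q | ~P): α-rule — add ~Q, ~~P.
    × closes — contains both Q and ~Q.
  branch 2 (add ~(P <-> Q)):
    ~(P <-> Q): β-rule — branch into P, ~Q  //  ~P, Q.
      branch 2.1 (add P, ~Q):
        × closes — contains both Q and ~Q.
      branch 2.2 (add ~P, Q):
        × closes — contains both P and ~P.
All 3 branches close.
Every branch closed, so the premises entail the conclusion.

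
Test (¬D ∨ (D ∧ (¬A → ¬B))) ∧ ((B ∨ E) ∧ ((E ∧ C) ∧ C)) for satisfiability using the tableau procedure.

Initial set: {((¬D ∨ (D ∧ (¬A → ¬B))) ∧ ((B ∨ E) ∧ ((E ∧ C) ∧ C)))}.
((¬D ∨ (D ∧ (¬A → ¬B))) ∧ ((B ∨ E) ∧ ((E ∧ C) ∧ C))): α-rule — add (¬D ∨ (D ∧ (¬A → ¬B))), ((B ∨ E) ∧ ((E ∧ C) ∧ C)).
((B ∨ E) ∧ ((E ∧ C) ∧ C)): α-rule — add (B ∨ E), ((E ∧ C) ∧ C).
((E ∧ C) ∧ C): α-rule — add (E ∧ C), C.
(E ∧ C): α-rule — add E, C.
(¬D ∨ (D ∧ (¬A → ¬B))): β-rule — branch into ¬D  //  (D ∧ (¬A → ¬B)).
  branch 1 (add ¬D):
    (B ∨ E): β-rule — branch into B  //  E.
      branch 1.1 (add B):
        ○ open, literals {B=1, C=1, D=0, E=1}.
      branch 1.2 (add E):
        ○ open, literals {C=1, D=0, E=1}.
  branch 2 (add (D ∧ (¬A → ¬B))):
    (D ∧ (¬A → ¬B)): α-rule — add D, (¬A → ¬B).
    (B ∨ E): β-rule — branch into B  //  E.
      branch 2.1 (add B):
        (¬A → ¬B): β-rule — branch into ¬¬A  //  ¬B.
          branch 2.1.1 (add ¬¬A):
            ○ open, literals {A=1, B=1, C=1, D=1, E=1}.
          branch 2.1.2 (add ¬B):
            × closes — contains both B and ¬B.
      branch 2.2 (add E):
        (¬A → ¬B): β-rule — branch into ¬¬A  //  ¬B.
          branch 2.2.1 (add ¬¬A):
            ○ open, literals {A=1, C=1, D=1, E=1}.
          branch 2.2.2 (add ¬B):
            ○ open, literals {B=0, C=1, D=1, E=1}.
1 branch closed, 5 open.
An open branch gives a satisfying assignment: B=1, C=1, D=0, E=1.

Satisfiable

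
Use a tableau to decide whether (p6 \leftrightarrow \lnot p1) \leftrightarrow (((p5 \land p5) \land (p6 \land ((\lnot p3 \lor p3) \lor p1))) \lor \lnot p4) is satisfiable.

Satisfiable

Initial set: {((p6 \leftrightarrow \lnot p1) \leftrightarrow (((p5 \land p5) \land (p6 \land ((\lnot p3 \lor p3) \lor p1))) \lor \lnot p4))}.
((p6 \leftrightarrow \lnot p1) \leftrightarrow (((p5 \land p5) \land (p6 \land ((\lnot p3 \lor p3) \lor p1))) \lor \lnot p4)): β-rule — branch into (p6 \leftrightarrow \lnot p1), (((p5 \land p5) \land (p6 \land ((\lnot p3 \lor p3) \lor p1))) \lor \lnot p4)  //  \lnot (p6 \leftrightarrow \lnot p1), \lnot (((p5 \land p5) \land (p6 \land ((\lnot p3 \lor p3) \lor p1))) \lor \lnot p4).
  branch 1 (add (p6 \leftrightarrow \lnot p1), (((p5 \land p5) \land (p6 \land ((\lnot p3 \lor p3) \lor p1))) \lor \lnot p4)):
    (p6 \leftrightarrow \lnot p1): β-rule — branch into p6, \lnot p1  //  \lnot p6, \lnot \lnot p1.
      branch 1.1 (add p6, \lnot p1):
        (((p5 \land p5) \land (p6 \land ((\lnot p3 \lor p3) \lor p1))) \lor \lnot p4): β-rule — branch into ((p5 \land p5) \land (p6 \land ((\lnot p3 \lor p3) \lor p1)))  //  \lnot p4.
          branch 1.1.1 (add ((p5 \land p5) \land (p6 \land ((\lnot p3 \lor p3) \lor p1)))):
            ((p5 \land p5) \land (p6 \land ((\lnot p3 \lor p3) \lor p1))): α-rule — add (p5 \land p5), (p6 \land ((\lnot p3 \lor p3) \lor p1)).
            (p5 \land p5): α-rule — add p5, p5.
            (p6 \land ((\lnot p3 \lor p3) \lor p1)): α-rule — add p6, ((\lnot p3 \lor p3) \lor p1).
            ((\lnot p3 \lor p3) \lor p1): β-rule — branch into (\lnot p3 \lor p3)  //  p1.
              branch 1.1.1.1 (add (\lnot p3 \lor p3)):
                (\lnot p3 \lor p3): β-rule — branch into \lnot p3  //  p3.
                  branch 1.1.1.1.1 (add \lnot p3):
                    ○ open, literals {p1=F, p3=F, p5=T, p6=T}.
                  branch 1.1.1.1.2 (add p3):
                    ○ open, literals {p1=F, p3=T, p5=T, p6=T}.
              branch 1.1.1.2 (add p1):
                × closes — contains both p1 and \lnot p1.
          branch 1.1.2 (add \lnot p4):
            ○ open, literals {p1=F, p4=F, p6=T}.
      branch 1.2 (add \lnot p6, \lnot \lnot p1):
        (((p5 \land p5) \land (p6 \land ((\lnot p3 \lor p3) \lor p1))) \lor \lnot p4): β-rule — branch into ((p5 \land p5) \land (p6 \land ((\lnot p3 \lor p3) \lor p1)))  //  \lnot p4.
          branch 1.2.1 (add ((p5 \land p5) \land (p6 \land ((\lnot p3 \lor p3) \lor p1)))):
            ((p5 \land p5) \land (p6 \land ((\lnot p3 \lor p3) \lor p1))): α-rule — add (p5 \land p5), (p6 \land ((\lnot p3 \lor p3) \lor p1)).
            (p5 \land p5): α-rule — add p5, p5.
            (p6 \land ((\lnot p3 \lor p3) \lor p1)): α-rule — add p6, ((\lnot p3 \lor p3) \lor p1).
            × closes — contains both p6 and \lnot p6.
          branch 1.2.2 (add \lnot p4):
            ○ open, literals {p1=T, p4=F, p6=F}.
  branch 2 (add \lnot (p6 \leftrightarrow \lnot p1), \lnot (((p5 \land p5) \land (p6 \land ((\lnot p3 \lor p3) \lor p1))) \lor \lnot p4)):
    \lnot (((p5 \land p5) \land (p6 \land ((\lnot p3 \lor p3) \lor p1))) \lor \lnot p4): α-rule — add \lnot ((p5 \land p5) \land (p6 \land ((\lnot p3 \lor p3) \lor p1))), \lnot \lnot p4.
    \lnot (p6 \leftrightarrow \lnot p1): β-rule — branch into p6, \lnot \lnot p1  //  \lnot p6, \lnot p1.
      branch 2.1 (add p6, \lnot \lnot p1):
        \lnot ((p5 \land p5) \land (p6 \land ((\lnot p3 \lor p3) \lor p1))): β-rule — branch into \lnot (p5 \land p5)  //  \lnot (p6 \land ((\lnot p3 \lor p3) \lor p1)).
          branch 2.1.1 (add \lnot (p5 \land p5)):
            \lnot (p5 \land p5): β-rule — branch into \lnot p5  //  \lnot p5.
              branch 2.1.1.1 (add \lnot p5):
                ○ open, literals {p1=T, p4=T, p5=F, p6=T}.
              branch 2.1.1.2 (add \lnot p5):
                ○ open, literals {p1=T, p4=T, p5=F, p6=T}.
          branch 2.1.2 (add \lnot (p6 \land ((\lnot p3 \lor p3) \lor p1))):
            \lnot (p6 \land ((\lnot p3 \lor p3) \lor p1)): β-rule — branch into \lnot p6  //  \lnot ((\lnot p3 \lor p3) \lor p1).
              branch 2.1.2.1 (add \lnot p6):
                × closes — contains both p6 and \lnot p6.
              branch 2.1.2.2 (add \lnot ((\lnot p3 \lor p3) \lor p1)):
                \lnot ((\lnot p3 \lor p3) \lor p1): α-rule — add \lnot (\lnot p3 \lor p3), \lnot p1.
                × closes — contains both p1 and \lnot p1.
      branch 2.2 (add \lnot p6, \lnot p1):
        \lnot ((p5 \land p5) \land (p6 \land ((\lnot p3 \lor p3) \lor p1))): β-rule — branch into \lnot (p5 \land p5)  //  \lnot (p6 \land ((\lnot p3 \lor p3) \lor p1)).
          branch 2.2.1 (add \lnot (p5 \land p5)):
            \lnot (p5 \land p5): β-rule — branch into \lnot p5  //  \lnot p5.
              branch 2.2.1.1 (add \lnot p5):
                ○ open, literals {p1=F, p4=T, p5=F, p6=F}.
              branch 2.2.1.2 (add \lnot p5):
                ○ open, literals {p1=F, p4=T, p5=F, p6=F}.
          branch 2.2.2 (add \lnot (p6 \land ((\lnot p3 \lor p3) \lor p1))):
            \lnot (p6 \land ((\lnot p3 \lor p3) \lor p1)): β-rule — branch into \lnot p6  //  \lnot ((\lnot p3 \lor p3) \lor p1).
              branch 2.2.2.1 (add \lnot p6):
                ○ open, literals {p1=F, p4=T, p6=F}.
              branch 2.2.2.2 (add \lnot ((\lnot p3 \lor p3) \lor p1)):
                \lnot ((\lnot p3 \lor p3) \lor p1): α-rule — add \lnot (\lnot p3 \lor p3), \lnot p1.
                \lnot (\lnot p3 \lor p3): α-rule — add \lnot \lnot p3, \lnot p3.
                × closes — contains both p3 and \lnot p3.
5 branches closed, 9 open.
An open branch gives a satisfying assignment: p1=F, p3=F, p5=T, p6=T.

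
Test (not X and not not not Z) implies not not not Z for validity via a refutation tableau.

Valid

Assume the negation and expand:
Initial set: {not ((not X and not not not Z) implies not not not Z)}.
not ((not X and not not not Z) implies not not not Z): α-rule — add (not X and not not not Z), not not not not Z.
(not X and not not not Z): α-rule — add not X, not not not Z.
not not not not Z: drop double negation, giving not not Z.
not not not Z: drop double negation, giving not Z.
× closes — contains both Z and not Z.
All 1 branch closes.
Every branch closed, so the negation is unsatisfiable and the formula is valid.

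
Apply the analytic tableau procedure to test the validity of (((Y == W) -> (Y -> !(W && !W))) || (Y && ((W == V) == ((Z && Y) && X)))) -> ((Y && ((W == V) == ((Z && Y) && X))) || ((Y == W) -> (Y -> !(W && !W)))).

Valid

Assume the negation and expand:
Initial set: {!((((Y == W) -> (Y -> !(W && !W))) || (Y && ((W == V) == ((Z && Y) && X)))) -> ((Y && ((W == V) == ((Z && Y) && X))) || ((Y == W) -> (Y -> !(W && !W)))))}.
!((((Y == W) -> (Y -> !(W && !W))) || (Y && ((W == V) == ((Z && Y) && X)))) -> ((Y && ((W == V) == ((Z && Y) && X))) || ((Y == W) -> (Y -> !(W && !W))))): α-rule — add (((Y == W) -> (Y -> !(W && !W))) || (Y && ((W == V) == ((Z && Y) && X)))), !((Y && ((W == V) == ((Z && Y) && X))) || ((Y == W) -> (Y -> !(W && !W)))).
!((Y && ((W == V) == ((Z && Y) && X))) || ((Y == W) -> (Y -> !(W && !W)))): α-rule — add !(Y && ((W == V) == ((Z && Y) && X))), !((Y == W) -> (Y -> !(W && !W))).
!((Y == W) -> (Y -> !(W && !W))): α-rule — add (Y == W), !(Y -> !(W && !W)).
!(Y -> !(W && !W)): α-rule — add Y, !!(W && !W).
!!(W && !W): α-rule — add W, !W.
× closes — contains both W and !W.
All 1 branch closes.
Every branch closed, so the negation is unsatisfiable and the formula is valid.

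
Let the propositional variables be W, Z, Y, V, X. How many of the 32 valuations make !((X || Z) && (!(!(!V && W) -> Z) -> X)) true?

Initial set: {T !((X || Z) && (!(!(!V && W) -> Z) -> X))}.
T !((X || Z) && (!(!(!V && W) -> Z) -> X)): β-rule — branch into F (X || Z)  //  F (!(!(!V && W) -> Z) -> X).
  branch 1 (add F (X || Z)):
    F (X || Z): α-rule — add F X, F Z.
    ○ open, literals {X=F, Z=F}.
  branch 2 (add F (!(!(!V && W) -> Z) -> X)):
    F (!(!(!V && W) -> Z) -> X): α-rule — add T !(!(!V && W) -> Z), F X.
    T !(!(!V && W) -> Z): α-rule — add T !(!V && W), F Z.
    T !(!V && W): β-rule — branch into F !V  //  F W.
      branch 2.1 (add F !V):
        ○ open, literals {V=T, X=F, Z=F}.
      branch 2.2 (add F W):
        ○ open, literals {W=F, X=F, Z=F}.
0 branches closed, 3 open.
Each open branch fixes some atoms; the unmentioned ones are free. Counting distinct full assignments: branch {X=F, Z=F} (W, Y, V) contributes 8 new; branch {V=T, X=F, Z=F} (W, Y) contributes 0 new; branch {W=F, X=F, Z=F} (Y, V) contributes 0 new. Total: 8.

8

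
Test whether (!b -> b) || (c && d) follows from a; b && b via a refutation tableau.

Yes

Initial set: {a; (b && b); !((!b -> b) || (c && d))}.
(b && b): α-rule — add b, b.
!((!b -> b) || (c && d)): α-rule — add !(!b -> b), !(c && d).
!(!b -> b): α-rule — add !b, !b.
× closes — contains both b and !b.
All 1 branch closes.
Every branch closed, so the premises entail the conclusion.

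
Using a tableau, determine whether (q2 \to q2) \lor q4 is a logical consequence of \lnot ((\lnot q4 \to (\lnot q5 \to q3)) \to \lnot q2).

Yes

Initial set: {T \lnot ((\lnot q4 \to (\lnot q5 \to q3)) \to \lnot q2); F ((q2 \to q2) \lor q4)}.
T \lnot ((\lnot q4 \to (\lnot q5 \to q3)) \to \lnot q2): α-rule — add T (\lnot q4 \to (\lnot q5 \to q3)), F \lnot q2.
F ((q2 \to q2) \lor q4): α-rule — add F (q2 \to q2), F q4.
F (q2 \to q2): α-rule — add T q2, F q2.
× closes — contains both q2 and \lnot q2.
All 1 branch closes.
Every branch closed, so the premises entail the conclusion.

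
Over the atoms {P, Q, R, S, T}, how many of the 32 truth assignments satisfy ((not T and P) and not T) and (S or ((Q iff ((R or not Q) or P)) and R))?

Initial set: {(((not T and P) and not T) and (S or ((Q iff ((R or not Q) or P)) and R)))}.
(((not T and P) and not T) and (S or ((Q iff ((R or not Q) or P)) and R))): α-rule — add ((not T and P) and not T), (S or ((Q iff ((R or not Q) or P)) and R)).
((not T and P) and not T): α-rule — add (not T and P), not T.
(not T and P): α-rule — add not T, P.
(S or ((Q iff ((R or not Q) or P)) and R)): β-rule — branch into S  //  ((Q iff ((R or not Q) or P)) and R).
  branch 1 (add S):
    ○ open, literals {P=true, S=true, T=false}.
  branch 2 (add ((Q iff ((R or not Q) or P)) and R)):
    ((Q iff ((R or not Q) or P)) and R): α-rule — add (Q iff ((R or not Q) or P)), R.
    (Q iff ((R or not Q) or P)): β-rule — branch into Q, ((R or not Q) or P)  //  not Q, not ((R or not Q) or P).
      branch 2.1 (add Q, ((R or not Q) or P)):
        ((R or not Q) or P): β-rule — branch into (R or not Q)  //  P.
          branch 2.1.1 (add (R or not Q)):
            (R or not Q): β-rule — branch into R  //  not Q.
              branch 2.1.1.1 (add R):
                ○ open, literals {P=true, Q=true, R=true, T=false}.
              branch 2.1.1.2 (add not Q):
                × closes — contains both Q and not Q.
          branch 2.1.2 (add P):
            ○ open, literals {P=true, Q=true, R=true, T=false}.
      branch 2.2 (add not Q, not ((R or not Q) or P)):
        not ((R or not Q) or P): α-rule — add not (R or not Q), not P.
        × closes — contains both P and not P.
2 branches closed, 3 open.
Each open branch fixes some atoms; the unmentioned ones are free. Counting distinct full assignments: branch {P=true, S=true, T=false} (Q, R) contributes 4 new; branch {P=true, Q=true, R=true, T=false} (S) contributes 1 new; branch {P=true, Q=true, R=true, T=false} (S) contributes 0 new. Total: 5.

5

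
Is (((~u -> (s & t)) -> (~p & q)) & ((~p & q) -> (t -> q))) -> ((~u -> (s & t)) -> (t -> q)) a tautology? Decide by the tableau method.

Assume the negation and expand:
Initial set: {~((((~u -> (s & t)) -> (~p & q)) & ((~p & q) -> (t -> q))) -> ((~u -> (s & t)) -> (t -> q)))}.
~((((~u -> (s & t)) -> (~p & q)) & ((~p & q) -> (t -> q))) -> ((~u -> (s & t)) -> (t -> q))): α-rule — add (((~u -> (s & t)) -> (~p & q)) & ((~p & q) -> (t -> q))), ~((~u -> (s & t)) -> (t -> q)).
(((~u -> (s & t)) -> (~p & q)) & ((~p & q) -> (t -> q))): α-rule — add ((~u -> (s & t)) -> (~p & q)), ((~p & q) -> (t -> q)).
~((~u -> (s & t)) -> (t -> q)): α-rule — add (~u -> (s & t)), ~(t -> q).
~(t -> q): α-rule — add t, ~q.
((~u -> (s & t)) -> (~p & q)): β-rule — branch into ~(~u -> (s & t))  //  (~p & q).
  branch 1 (add ~(~u -> (s & t))):
    ~(~u -> (s & t)): α-rule — add ~u, ~(s & t).
    ((~p & q) -> (t -> q)): β-rule — branch into ~(~p & q)  //  (t -> q).
      branch 1.1 (add ~(~p & q)):
        (~u -> (s & t)): β-rule — branch into ~~u  //  (s & t).
          branch 1.1.1 (add ~~u):
            × closes — contains both u and ~u.
          branch 1.1.2 (add (s & t)):
            (s & t): α-rule — add s, t.
            ~(s & t): β-rule — branch into ~s  //  ~t.
              branch 1.1.2.1 (add ~s):
                × closes — contains both s and ~s.
              branch 1.1.2.2 (add ~t):
                × closes — contains both t and ~t.
      branch 1.2 (add (t -> q)):
        (~u -> (s & t)): β-rule — branch into ~~u  //  (s & t).
          branch 1.2.1 (add ~~u):
            × closes — contains both u and ~u.
          branch 1.2.2 (add (s & t)):
            (s & t): α-rule — add s, t.
            ~(s & t): β-rule — branch into ~s  //  ~t.
              branch 1.2.2.1 (add ~s):
                × closes — contains both s and ~s.
              branch 1.2.2.2 (add ~t):
                × closes — contains both t and ~t.
  branch 2 (add (~p & q)):
    (~p & q): α-rule — add ~p, q.
    × closes — contains both q and ~q.
All 7 branches close.
Every branch closed, so the negation is unsatisfiable and the formula is valid.

Valid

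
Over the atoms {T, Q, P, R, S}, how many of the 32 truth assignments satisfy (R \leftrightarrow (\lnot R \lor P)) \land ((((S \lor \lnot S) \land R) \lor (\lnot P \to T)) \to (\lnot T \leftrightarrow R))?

Initial set: {T ((R \leftrightarrow (\lnot R \lor P)) \land ((((S \lor \lnot S) \land R) \lor (\lnot P \to T)) \to (\lnot T \leftrightarrow R)))}.
T ((R \leftrightarrow (\lnot R \lor P)) \land ((((S \lor \lnot S) \land R) \lor (\lnot P \to T)) \to (\lnot T \leftrightarrow R))): α-rule — add T (R \leftrightarrow (\lnot R \lor P)), T ((((S \lor \lnot S) \land R) \lor (\lnot P \to T)) \to (\lnot T \leftrightarrow R)).
T (R \leftrightarrow (\lnot R \lor P)): β-rule — branch into T R, T (\lnot R \lor P)  //  F R, F (\lnot R \lor P).
  branch 1 (add T R, T (\lnot R \lor P)):
    T ((((S \lor \lnot S) \land R) \lor (\lnot P \to T)) \to (\lnot T \leftrightarrow R)): β-rule — branch into F (((S \lor \lnot S) \land R) \lor (\lnot P \to T))  //  T (\lnot T \leftrightarrow R).
      branch 1.1 (add F (((S \lor \lnot S) \land R) \lor (\lnot P \to T))):
        F (((S \lor \lnot S) \land R) \lor (\lnot P \to T)): α-rule — add F ((S \lor \lnot S) \land R), F (\lnot P \to T).
        F (\lnot P \to T): α-rule — add T \lnot P, F T.
        T (\lnot R \lor P): β-rule — branch into T \lnot R  //  T P.
          branch 1.1.1 (add T \lnot R):
            × closes — contains both R and \lnot R.
          branch 1.1.2 (add T P):
            × closes — contains both P and \lnot P.
      branch 1.2 (add T (\lnot T \leftrightarrow R)):
        T (\lnot R \lor P): β-rule — branch into T \lnot R  //  T P.
          branch 1.2.1 (add T \lnot R):
            × closes — contains both R and \lnot R.
          branch 1.2.2 (add T P):
            T (\lnot T \leftrightarrow R): β-rule — branch into T \lnot T, T R  //  F \lnot T, F R.
              branch 1.2.2.1 (add T \lnot T, T R):
                ○ open, literals {P=true, R=true, T=false}.
              branch 1.2.2.2 (add F \lnot T, F R):
                × closes — contains both R and \lnot R.
  branch 2 (add F R, F (\lnot R \lor P)):
    F (\lnot R \lor P): α-rule — add F \lnot R, F P.
    × closes — contains both R and \lnot R.
5 branches closed, 1 open.
Each open branch fixes some atoms; the unmentioned ones are free. Counting distinct full assignments: branch {P=true, R=true, T=false} (Q, S) contributes 4 new. Total: 4.

4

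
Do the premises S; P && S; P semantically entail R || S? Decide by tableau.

Initial set: {S; (P && S); P; !(R || S)}.
(P && S): α-rule — add P, S.
!(R || S): α-rule — add !R, !S.
× closes — contains both S and !S.
All 1 branch closes.
Every branch closed, so the premises entail the conclusion.

Yes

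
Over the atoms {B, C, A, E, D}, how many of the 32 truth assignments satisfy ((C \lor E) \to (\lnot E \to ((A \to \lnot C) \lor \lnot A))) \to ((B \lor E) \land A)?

14

Initial set: {(((C \lor E) \to (\lnot E \to ((A \to \lnot C) \lor \lnot A))) \to ((B \lor E) \land A))}.
(((C \lor E) \to (\lnot E \to ((A \to \lnot C) \lor \lnot A))) \to ((B \lor E) \land A)): β-rule — branch into \lnot ((C \lor E) \to (\lnot E \to ((A \to \lnot C) \lor \lnot A)))  //  ((B \lor E) \land A).
  branch 1 (add \lnot ((C \lor E) \to (\lnot E \to ((A \to \lnot C) \lor \lnot A)))):
    \lnot ((C \lor E) \to (\lnot E \to ((A \to \lnot C) \lor \lnot A))): α-rule — add (C \lor E), \lnot (\lnot E \to ((A \to \lnot C) \lor \lnot A)).
    \lnot (\lnot E \to ((A \to \lnot C) \lor \lnot A)): α-rule — add \lnot E, \lnot ((A \to \lnot C) \lor \lnot A).
    \lnot ((A \to \lnot C) \lor \lnot A): α-rule — add \lnot (A \to \lnot C), \lnot \lnot A.
    \lnot (A \to \lnot C): α-rule — add A, \lnot \lnot C.
    (C \lor E): β-rule — branch into C  //  E.
      branch 1.1 (add C):
        ○ open, literals {A=T, C=T, E=F}.
      branch 1.2 (add E):
        × closes — contains both E and \lnot E.
  branch 2 (add ((B \lor E) \land A)):
    ((B \lor E) \land A): α-rule — add (B \lor E), A.
    (B \lor E): β-rule — branch into B  //  E.
      branch 2.1 (add B):
        ○ open, literals {A=T, B=T}.
      branch 2.2 (add E):
        ○ open, literals {A=T, E=T}.
1 branch closed, 3 open.
Each open branch fixes some atoms; the unmentioned ones are free. Counting distinct full assignments: branch {A=T, C=T, E=F} (B, D) contributes 4 new; branch {A=T, B=T} (C, E, D) contributes 6 new; branch {A=T, E=T} (B, C, D) contributes 4 new. Total: 14.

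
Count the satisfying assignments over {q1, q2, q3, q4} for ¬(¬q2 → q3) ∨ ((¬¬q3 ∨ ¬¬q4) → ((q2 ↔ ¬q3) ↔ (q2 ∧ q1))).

Initial set: {(¬(¬q2 → q3) ∨ ((¬¬q3 ∨ ¬¬q4) → ((q2 ↔ ¬q3) ↔ (q2 ∧ q1))))}.
(¬(¬q2 → q3) ∨ ((¬¬q3 ∨ ¬¬q4) → ((q2 ↔ ¬q3) ↔ (q2 ∧ q1)))): β-rule — branch into ¬(¬q2 → q3)  //  ((¬¬q3 ∨ ¬¬q4) → ((q2 ↔ ¬q3) ↔ (q2 ∧ q1))).
  branch 1 (add ¬(¬q2 → q3)):
    ¬(¬q2 → q3): α-rule — add ¬q2, ¬q3.
    ○ open, literals {q2=false, q3=false}.
  branch 2 (add ((¬¬q3 ∨ ¬¬q4) → ((q2 ↔ ¬q3) ↔ (q2 ∧ q1)))):
    ((¬¬q3 ∨ ¬¬q4) → ((q2 ↔ ¬q3) ↔ (q2 ∧ q1))): β-rule — branch into ¬(¬¬q3 ∨ ¬¬q4)  //  ((q2 ↔ ¬q3) ↔ (q2 ∧ q1)).
      branch 2.1 (add ¬(¬¬q3 ∨ ¬¬q4)):
        ¬(¬¬q3 ∨ ¬¬q4): α-rule — add ¬¬¬q3, ¬¬¬q4.
        ¬¬¬q3: drop double negation, giving ¬q3.
        ¬¬¬q4: drop double negation, giving ¬q4.
        ○ open, literals {q3=false, q4=false}.
      branch 2.2 (add ((q2 ↔ ¬q3) ↔ (q2 ∧ q1))):
        ((q2 ↔ ¬q3) ↔ (q2 ∧ q1)): β-rule — branch into (q2 ↔ ¬q3), (q2 ∧ q1)  //  ¬(q2 ↔ ¬q3), ¬(q2 ∧ q1).
          branch 2.2.1 (add (q2 ↔ ¬q3), (q2 ∧ q1)):
            (q2 ∧ q1): α-rule — add q2, q1.
            (q2 ↔ ¬q3): β-rule — branch into q2, ¬q3  //  ¬q2, ¬¬q3.
              branch 2.2.1.1 (add q2, ¬q3):
                ○ open, literals {q1=true, q2=true, q3=false}.
              branch 2.2.1.2 (add ¬q2, ¬¬q3):
                × closes — contains both q2 and ¬q2.
          branch 2.2.2 (add ¬(q2 ↔ ¬q3), ¬(q2 ∧ q1)):
            ¬(q2 ↔ ¬q3): β-rule — branch into q2, ¬¬q3  //  ¬q2, ¬q3.
              branch 2.2.2.1 (add q2, ¬¬q3):
                ¬(q2 ∧ q1): β-rule — branch into ¬q2  //  ¬q1.
                  branch 2.2.2.1.1 (add ¬q2):
                    × closes — contains both q2 and ¬q2.
                  branch 2.2.2.1.2 (add ¬q1):
                    ○ open, literals {q1=false, q2=true, q3=true}.
              branch 2.2.2.2 (add ¬q2, ¬q3):
                ¬(q2 ∧ q1): β-rule — branch into ¬q2  //  ¬q1.
                  branch 2.2.2.2.1 (add ¬q2):
                    ○ open, literals {q2=false, q3=false}.
                  branch 2.2.2.2.2 (add ¬q1):
                    ○ open, literals {q1=false, q2=false, q3=false}.
2 branches closed, 6 open.
Each open branch fixes some atoms; the unmentioned ones are free. Counting distinct full assignments: branch {q2=false, q3=false} (q1, q4) contributes 4 new; branch {q3=false, q4=false} (q1, q2) contributes 2 new; branch {q1=true, q2=true, q3=false} (q4) contributes 1 new; branch {q1=false, q2=true, q3=true} (q4) contributes 2 new; branch {q2=false, q3=false} (q1, q4) contributes 0 new; branch {q1=false, q2=false, q3=false} (q4) contributes 0 new. Total: 9.

9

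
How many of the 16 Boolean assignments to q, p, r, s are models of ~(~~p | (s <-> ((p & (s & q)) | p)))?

Initial set: {~(~~p | (s <-> ((p & (s & q)) | p)))}.
~(~~p | (s <-> ((p & (s & q)) | p))): α-rule — add ~~~p, ~(s <-> ((p & (s & q)) | p)).
~~~p: drop double negation, giving ~p.
~(s <-> ((p & (s & q)) | p)): β-rule — branch into s, ~((p & (s & q)) | p)  //  ~s, ((p & (s & q)) | p).
  branch 1 (add s, ~((p & (s & q)) | p)):
    ~((p & (s & q)) | p): α-rule — add ~(p & (s & q)), ~p.
    ~(p & (s & q)): β-rule — branch into ~p  //  ~(s & q).
      branch 1.1 (add ~p):
        ○ open, literals {p=false, s=true}.
      branch 1.2 (add ~(s & q)):
        ~(s & q): β-rule — branch into ~s  //  ~q.
          branch 1.2.1 (add ~s):
            × closes — contains both s and ~s.
          branch 1.2.2 (add ~q):
            ○ open, literals {p=false, q=false, s=true}.
  branch 2 (add ~s, ((p & (s & q)) | p)):
    ((p & (s & q)) | p): β-rule — branch into (p & (s & q))  //  p.
      branch 2.1 (add (p & (s & q))):
        (p & (s & q)): α-rule — add p, (s & q).
        × closes — contains both p and ~p.
      branch 2.2 (add p):
        × closes — contains both p and ~p.
3 branches closed, 2 open.
Each open branch fixes some atoms; the unmentioned ones are free. Counting distinct full assignments: branch {p=false, s=true} (q, r) contributes 4 new; branch {p=false, q=false, s=true} (r) contributes 0 new. Total: 4.

4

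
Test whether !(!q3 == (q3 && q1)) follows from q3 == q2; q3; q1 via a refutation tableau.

Yes

Initial set: {(q3 == q2); q3; q1; !!(!q3 == (q3 && q1))}.
(q3 == q2): β-rule — branch into q3, q2  //  !q3, !q2.
  branch 1 (add q3, q2):
    !!(!q3 == (q3 && q1)): β-rule — branch into !q3, (q3 && q1)  //  !!q3, !(q3 && q1).
      branch 1.1 (add !q3, (q3 && q1)):
        × closes — contains both q3 and !q3.
      branch 1.2 (add !!q3, !(q3 && q1)):
        !(q3 && q1): β-rule — branch into !q3  //  !q1.
          branch 1.2.1 (add !q3):
            × closes — contains both q3 and !q3.
          branch 1.2.2 (add !q1):
            × closes — contains both q1 and !q1.
  branch 2 (add !q3, !q2):
    × closes — contains both q3 and !q3.
All 4 branches close.
Every branch closed, so the premises entail the conclusion.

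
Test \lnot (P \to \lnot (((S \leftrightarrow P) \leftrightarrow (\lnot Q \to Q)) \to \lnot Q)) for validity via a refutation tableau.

Assume the negation and expand:
Initial set: {\lnot \lnot (P \to \lnot (((S \leftrightarrow P) \leftrightarrow (\lnot Q \to Q)) \to \lnot Q))}.
\lnot \lnot (P \to \lnot (((S \leftrightarrow P) \leftrightarrow (\lnot Q \to Q)) \to \lnot Q)): β-rule — branch into \lnot P  //  \lnot (((S \leftrightarrow P) \leftrightarrow (\lnot Q \to Q)) \to \lnot Q).
  branch 1 (add \lnot P):
    ○ open, literals {P=F}.
  branch 2 (add \lnot (((S \leftrightarrow P) \leftrightarrow (\lnot Q \to Q)) \to \lnot Q)):
    \lnot (((S \leftrightarrow P) \leftrightarrow (\lnot Q \to Q)) \to \lnot Q): α-rule — add ((S \leftrightarrow P) \leftrightarrow (\lnot Q \to Q)), \lnot \lnot Q.
    ((S \leftrightarrow P) \leftrightarrow (\lnot Q \to Q)): β-rule — branch into (S \leftrightarrow P), (\lnot Q \to Q)  //  \lnot (S \leftrightarrow P), \lnot (\lnot Q \to Q).
      branch 2.1 (add (S \leftrightarrow P), (\lnot Q \to Q)):
        (S \leftrightarrow P): β-rule — branch into S, P  //  \lnot S, \lnot P.
          branch 2.1.1 (add S, P):
            (\lnot Q \to Q): β-rule — branch into \lnot \lnot Q  //  Q.
              branch 2.1.1.1 (add \lnot \lnot Q):
                ○ open, literals {P=T, Q=T, S=T}.
              branch 2.1.1.2 (add Q):
                ○ open, literals {P=T, Q=T, S=T}.
          branch 2.1.2 (add \lnot S, \lnot P):
            (\lnot Q \to Q): β-rule — branch into \lnot \lnot Q  //  Q.
              branch 2.1.2.1 (add \lnot \lnot Q):
                ○ open, literals {P=F, Q=T, S=F}.
              branch 2.1.2.2 (add Q):
                ○ open, literals {P=F, Q=T, S=F}.
      branch 2.2 (add \lnot (S \leftrightarrow P), \lnot (\lnot Q \to Q)):
        \lnot (\lnot Q \to Q): α-rule — add \lnot Q, \lnot Q.
        × closes — contains both Q and \lnot Q.
1 branch closed, 5 open.
An open branch gives a countermodel: P=F (unmentioned atoms arbitrary); under it the original formula is false.

Not valid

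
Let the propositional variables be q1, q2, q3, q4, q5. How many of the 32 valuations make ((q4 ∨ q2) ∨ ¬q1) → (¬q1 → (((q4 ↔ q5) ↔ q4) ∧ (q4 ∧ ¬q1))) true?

20

Initial set: {T (((q4 ∨ q2) ∨ ¬q1) → (¬q1 → (((q4 ↔ q5) ↔ q4) ∧ (q4 ∧ ¬q1))))}.
T (((q4 ∨ q2) ∨ ¬q1) → (¬q1 → (((q4 ↔ q5) ↔ q4) ∧ (q4 ∧ ¬q1)))): β-rule — branch into F ((q4 ∨ q2) ∨ ¬q1)  //  T (¬q1 → (((q4 ↔ q5) ↔ q4) ∧ (q4 ∧ ¬q1))).
  branch 1 (add F ((q4 ∨ q2) ∨ ¬q1)):
    F ((q4 ∨ q2) ∨ ¬q1): α-rule — add F (q4 ∨ q2), F ¬q1.
    F (q4 ∨ q2): α-rule — add F q4, F q2.
    ○ open, literals {q1=1, q2=0, q4=0}.
  branch 2 (add T (¬q1 → (((q4 ↔ q5) ↔ q4) ∧ (q4 ∧ ¬q1)))):
    T (¬q1 → (((q4 ↔ q5) ↔ q4) ∧ (q4 ∧ ¬q1))): β-rule — branch into F ¬q1  //  T (((q4 ↔ q5) ↔ q4) ∧ (q4 ∧ ¬q1)).
      branch 2.1 (add F ¬q1):
        ○ open, literals {q1=1}.
      branch 2.2 (add T (((q4 ↔ q5) ↔ q4) ∧ (q4 ∧ ¬q1))):
        T (((q4 ↔ q5) ↔ q4) ∧ (q4 ∧ ¬q1)): α-rule — add T ((q4 ↔ q5) ↔ q4), T (q4 ∧ ¬q1).
        T (q4 ∧ ¬q1): α-rule — add T q4, T ¬q1.
        T ((q4 ↔ q5) ↔ q4): β-rule — branch into T (q4 ↔ q5), T q4  //  F (q4 ↔ q5), F q4.
          branch 2.2.1 (add T (q4 ↔ q5), T q4):
            T (q4 ↔ q5): β-rule — branch into T q4, T q5  //  F q4, F q5.
              branch 2.2.1.1 (add T q4, T q5):
                ○ open, literals {q1=0, q4=1, q5=1}.
              branch 2.2.1.2 (add F q4, F q5):
                × closes — contains both q4 and ¬q4.
          branch 2.2.2 (add F (q4 ↔ q5), F q4):
            × closes — contains both q4 and ¬q4.
2 branches closed, 3 open.
Each open branch fixes some atoms; the unmentioned ones are free. Counting distinct full assignments: branch {q1=1, q2=0, q4=0} (q3, q5) contributes 4 new; branch {q1=1} (q2, q3, q4, q5) contributes 12 new; branch {q1=0, q4=1, q5=1} (q2, q3) contributes 4 new. Total: 20.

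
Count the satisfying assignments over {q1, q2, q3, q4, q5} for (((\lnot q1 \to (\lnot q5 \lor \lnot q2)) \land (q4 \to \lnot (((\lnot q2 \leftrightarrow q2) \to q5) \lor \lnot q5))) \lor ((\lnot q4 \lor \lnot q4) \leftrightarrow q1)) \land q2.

10

Initial set: {T ((((\lnot q1 \to (\lnot q5 \lor \lnot q2)) \land (q4 \to \lnot (((\lnot q2 \leftrightarrow q2) \to q5) \lor \lnot q5))) \lor ((\lnot q4 \lor \lnot q4) \leftrightarrow q1)) \land q2)}.
T ((((\lnot q1 \to (\lnot q5 \lor \lnot q2)) \land (q4 \to \lnot (((\lnot q2 \leftrightarrow q2) \to q5) \lor \lnot q5))) \lor ((\lnot q4 \lor \lnot q4) \leftrightarrow q1)) \land q2): α-rule — add T (((\lnot q1 \to (\lnot q5 \lor \lnot q2)) \land (q4 \to \lnot (((\lnot q2 \leftrightarrow q2) \to q5) \lor \lnot q5))) \lor ((\lnot q4 \lor \lnot q4) \leftrightarrow q1)), T q2.
T (((\lnot q1 \to (\lnot q5 \lor \lnot q2)) \land (q4 \to \lnot (((\lnot q2 \leftrightarrow q2) \to q5) \lor \lnot q5))) \lor ((\lnot q4 \lor \lnot q4) \leftrightarrow q1)): β-rule — branch into T ((\lnot q1 \to (\lnot q5 \lor \lnot q2)) \land (q4 \to \lnot (((\lnot q2 \leftrightarrow q2) \to q5) \lor \lnot q5)))  //  T ((\lnot q4 \lor \lnot q4) \leftrightarrow q1).
  branch 1 (add T ((\lnot q1 \to (\lnot q5 \lor \lnot q2)) \land (q4 \to \lnot (((\lnot q2 \leftrightarrow q2) \to q5) \lor \lnot q5)))):
    T ((\lnot q1 \to (\lnot q5 \lor \lnot q2)) \land (q4 \to \lnot (((\lnot q2 \leftrightarrow q2) \to q5) \lor \lnot q5))): α-rule — add T (\lnot q1 \to (\lnot q5 \lor \lnot q2)), T (q4 \to \lnot (((\lnot q2 \leftrightarrow q2) \to q5) \lor \lnot q5)).
    T (\lnot q1 \to (\lnot q5 \lor \lnot q2)): β-rule — branch into F \lnot q1  //  T (\lnot q5 \lor \lnot q2).
      branch 1.1 (add F \lnot q1):
        T (q4 \to \lnot (((\lnot q2 \leftrightarrow q2) \to q5) \lor \lnot q5)): β-rule — branch into F q4  //  T \lnot (((\lnot q2 \leftrightarrow q2) \to q5) \lor \lnot q5).
          branch 1.1.1 (add F q4):
            ○ open, literals {q1=1, q2=1, q4=0}.
          branch 1.1.2 (add T \lnot (((\lnot q2 \leftrightarrow q2) \to q5) \lor \lnot q5)):
            T \lnot (((\lnot q2 \leftrightarrow q2) \to q5) \lor \lnot q5): α-rule — add F ((\lnot q2 \leftrightarrow q2) \to q5), F \lnot q5.
            F ((\lnot q2 \leftrightarrow q2) \to q5): α-rule — add T (\lnot q2 \leftrightarrow q2), F q5.
            × closes — contains both q5 and \lnot q5.
      branch 1.2 (add T (\lnot q5 \lor \lnot q2)):
        T (q4 \to \lnot (((\lnot q2 \leftrightarrow q2) \to q5) \lor \lnot q5)): β-rule — branch into F q4  //  T \lnot (((\lnot q2 \leftrightarrow q2) \to q5) \lor \lnot q5).
          branch 1.2.1 (add F q4):
            T (\lnot q5 \lor \lnot q2): β-rule — branch into T \lnot q5  //  T \lnot q2.
              branch 1.2.1.1 (add T \lnot q5):
                ○ open, literals {q2=1, q4=0, q5=0}.
              branch 1.2.1.2 (add T \lnot q2):
                × closes — contains both q2 and \lnot q2.
          branch 1.2.2 (add T \lnot (((\lnot q2 \leftrightarrow q2) \to q5) \lor \lnot q5)):
            T \lnot (((\lnot q2 \leftrightarrow q2) \to q5) \lor \lnot q5): α-rule — add F ((\lnot q2 \leftrightarrow q2) \to q5), F \lnot q5.
            F ((\lnot q2 \leftrightarrow q2) \to q5): α-rule — add T (\lnot q2 \leftrightarrow q2), F q5.
            × closes — contains both q5 and \lnot q5.
  branch 2 (add T ((\lnot q4 \lor \lnot q4) \leftrightarrow q1)):
    T ((\lnot q4 \lor \lnot q4) \leftrightarrow q1): β-rule — branch into T (\lnot q4 \lor \lnot q4), T q1  //  F (\lnot q4 \lor \lnot q4), F q1.
      branch 2.1 (add T (\lnot q4 \lor \lnot q4), T q1):
        T (\lnot q4 \lor \lnot q4): β-rule — branch into T \lnot q4  //  T \lnot q4.
          branch 2.1.1 (add T \lnot q4):
            ○ open, literals {q1=1, q2=1, q4=0}.
          branch 2.1.2 (add T \lnot q4):
            ○ open, literals {q1=1, q2=1, q4=0}.
      branch 2.2 (add F (\lnot q4 \lor \lnot q4), F q1):
        F (\lnot q4 \lor \lnot q4): α-rule — add F \lnot q4, F \lnot q4.
        ○ open, literals {q1=0, q2=1, q4=1}.
3 branches closed, 5 open.
Each open branch fixes some atoms; the unmentioned ones are free. Counting distinct full assignments: branch {q1=1, q2=1, q4=0} (q3, q5) contributes 4 new; branch {q2=1, q4=0, q5=0} (q1, q3) contributes 2 new; branch {q1=1, q2=1, q4=0} (q3, q5) contributes 0 new; branch {q1=1, q2=1, q4=0} (q3, q5) contributes 0 new; branch {q1=0, q2=1, q4=1} (q3, q5) contributes 4 new. Total: 10.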